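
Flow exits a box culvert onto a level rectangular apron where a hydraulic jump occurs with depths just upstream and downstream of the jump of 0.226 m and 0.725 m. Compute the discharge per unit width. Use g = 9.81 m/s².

For a rectangular channel the momentum equation gives q² = ½·g·y₁·y₂·(y₁ + y₂) = ½×9.81×0.226×0.725×0.951 = 0.764.
q = √0.764 = 0.874 m²/s.

q = 0.874 m²/s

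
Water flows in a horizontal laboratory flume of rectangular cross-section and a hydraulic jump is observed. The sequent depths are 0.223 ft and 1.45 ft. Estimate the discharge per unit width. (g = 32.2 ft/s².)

For a rectangular channel the momentum equation gives q² = ½·g·y₁·y₂·(y₁ + y₂) = ½×32.2×0.223×1.45×1.67 = 8.71.
q = √8.71 = 2.95 ft²/s.

q = 2.95 ft²/s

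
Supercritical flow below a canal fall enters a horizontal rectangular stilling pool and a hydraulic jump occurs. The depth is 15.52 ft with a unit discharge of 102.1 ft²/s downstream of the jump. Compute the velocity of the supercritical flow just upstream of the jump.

V₁ = 43.70 ft/s

V₂ = q/y₂ = 102.1/15.52 = 6.579 ft/s; Fr₂ = V₂/√(g·y₂) = 0.2943.
Since the conjugate-depth ratio holds either way, y₁/y₂ = ½[√(1 + 8Fr₂²) − 1] = ½[√1.6928 − 1] = 0.1505.
y₁ = 0.1505 × 15.52 = 2.336 ft.
V₁ = q/y₁ = 102.1/2.336 = 43.70 ft/s.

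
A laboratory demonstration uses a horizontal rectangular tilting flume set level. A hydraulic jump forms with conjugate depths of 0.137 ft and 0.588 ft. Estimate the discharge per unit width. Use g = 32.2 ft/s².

q = 0.970 ft²/s

For a rectangular channel the momentum equation gives q² = ½·g·y₁·y₂·(y₁ + y₂) = ½×32.2×0.137×0.588×0.725 = 0.940.
q = √0.940 = 0.970 ft²/s.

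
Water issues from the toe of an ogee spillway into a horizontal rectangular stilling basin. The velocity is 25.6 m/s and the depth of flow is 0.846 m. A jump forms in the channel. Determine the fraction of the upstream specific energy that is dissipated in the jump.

ΔE/E₁ = 0.695 (69.5%)

Fr₁ = V₁/√(g·y₁) = 25.6/√(9.81×0.846) = 8.89.
Bélanger equation: y₂/y₁ = ½[√(1 + 8Fr₁²) − 1] = ½[√632.7 − 1] = 12.1.
y₂ = 12.1 × 0.846 = 10.2 m.
E₁ = y₁ + V₁²/2g = 34.2 m. ΔE = (y₂ − y₁)³/(4y₁y₂) = 23.8 m. ΔE/E₁ = 23.8/34.2 = 0.695.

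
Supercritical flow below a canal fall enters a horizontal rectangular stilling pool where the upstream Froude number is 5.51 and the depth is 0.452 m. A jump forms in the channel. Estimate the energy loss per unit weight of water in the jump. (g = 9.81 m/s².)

Fr₁ = 5.51 (given).
Sequent-depth ratio: y₂/y₁ = ½[√(1 + 8Fr₁²) − 1] = ½[√243.9 − 1] = 7.31.
y₂ = 7.31 × 0.452 = 3.30 m.
V₁ = Fr₁·√(g·y₁) = 5.51×√(9.81×0.452) = 11.6 m/s; q = V₁·y₁ = 5.24 m²/s. V₂ = q/y₂ = 5.24/3.30 = 1.59 m/s. E₁ = y₁ + V₁²/2g = 7.31 m; E₂ = y₂ + V₂²/2g = 3.43 m. ΔE = E₁ − E₂ = 3.88 m.

ΔE = 3.88 m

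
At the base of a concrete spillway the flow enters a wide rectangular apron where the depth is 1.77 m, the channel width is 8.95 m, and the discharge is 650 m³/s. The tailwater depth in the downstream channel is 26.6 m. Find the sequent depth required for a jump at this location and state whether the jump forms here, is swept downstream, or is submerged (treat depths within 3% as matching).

q = Q/b = 650/8.95 = 72.6 m²/s; V₁ = q/y₁ = 41.0 m/s. Fr₁ = V₁/√(g·y₁) = 9.85.
Conjugate-depth relation: y₂/y₁ = ½[√(1 + 8Fr₁²) − 1] = ½[√776.7 − 1] = 13.4.
y₂ = 13.4 × 1.77 = 23.8 m.
Tailwater y_tw = 26.6 m: y_tw > y₂, so the jump is submerged.

y₂ = 23.8 m; the jump is submerged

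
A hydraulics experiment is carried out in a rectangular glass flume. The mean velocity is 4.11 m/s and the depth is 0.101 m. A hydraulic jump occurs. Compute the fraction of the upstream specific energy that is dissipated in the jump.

Fr₁ = V₁/√(g·y₁) = 4.11/√(9.81×0.101) = 4.13.
By Bélanger, y₂/y₁ = ½[√(1 + 8Fr₁²) − 1] = ½[√137.4 − 1] = 5.36.
y₂ = 5.36 × 0.101 = 0.541 m.
E₁ = y₁ + V₁²/2g = 0.962 m. ΔE = (y₂ − y₁)³/(4y₁y₂) = 0.391 m. ΔE/E₁ = 0.391/0.962 = 0.406.

ΔE/E₁ = 0.406 (40.6%)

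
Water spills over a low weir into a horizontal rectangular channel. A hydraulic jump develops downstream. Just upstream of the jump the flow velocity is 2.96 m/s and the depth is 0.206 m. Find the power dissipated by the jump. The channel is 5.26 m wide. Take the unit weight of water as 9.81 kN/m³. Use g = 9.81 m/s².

P = 2.14 kW

Fr₁ = V₁/√(g·y₁) = 2.96/√(9.81×0.206) = 2.08.
Conjugate-depth relation: y₂/y₁ = ½[√(1 + 8Fr₁²) − 1] = ½[√35.68 − 1] = 2.49.
y₂ = 2.49 × 0.206 = 0.512 m.
Head loss: ΔE = (y₂ − y₁)³/(4y₁y₂) = (0.512 − 0.206)³/(4×0.206×0.512) = 0.0287/0.422 = 0.0681 m.
q = V₁·y₁ = 2.96 × 0.206 = 0.610 m²/s. Q = q·b = 0.610 × 5.26 = 3.21 m³/s. P = γ·Q·ΔE = 9.81 × 3.21 × 0.0681 = 2.14 kW.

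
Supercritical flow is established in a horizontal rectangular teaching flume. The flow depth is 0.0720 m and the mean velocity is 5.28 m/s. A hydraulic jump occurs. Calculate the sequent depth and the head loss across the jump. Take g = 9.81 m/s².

Fr₁ = V₁/√(g·y₁) = 5.28/√(9.81×0.0720) = 6.28.
Sequent-depth ratio: y₂/y₁ = ½[√(1 + 8Fr₁²) − 1] = ½[√316.8 − 1] = 8.40.
y₂ = 8.40 × 0.0720 = 0.605 m.
q = V₁·y₁ = 5.28 × 0.0720 = 0.380 m²/s. V₂ = q/y₂ = 0.380/0.605 = 0.629 m/s. E₁ = y₁ + V₁²/2g = 1.49 m; E₂ = y₂ + V₂²/2g = 0.625 m. ΔE = E₁ − E₂ = 0.868 m.

y₂ = 0.605 m; ΔE = 0.868 m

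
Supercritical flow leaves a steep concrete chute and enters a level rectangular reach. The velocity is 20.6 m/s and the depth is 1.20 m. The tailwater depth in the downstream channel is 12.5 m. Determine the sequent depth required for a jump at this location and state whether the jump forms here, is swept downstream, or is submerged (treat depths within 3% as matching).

Fr₁ = V₁/√(g·y₁) = 20.6/√(9.81×1.20) = 6.00.
From the momentum equation for a rectangular channel, y₂/y₁ = ½[√(1 + 8Fr₁²) − 1] = ½[√289.4 − 1] = 8.01.
y₂ = 8.01 × 1.20 = 9.61 m.
Tailwater y_tw = 12.5 m: y_tw > y₂, so the jump is submerged.

y₂ = 9.61 m; the jump is submerged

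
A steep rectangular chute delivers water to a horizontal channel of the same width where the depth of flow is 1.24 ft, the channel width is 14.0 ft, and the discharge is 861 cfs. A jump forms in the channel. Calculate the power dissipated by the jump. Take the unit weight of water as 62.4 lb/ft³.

P = 2534 hp

q = Q/b = 861/14.0 = 61.5 ft²/s; V₁ = q/y₁ = 49.6 ft/s. Fr₁ = V₁/√(g·y₁) = 7.85.
Bélanger equation: y₂/y₁ = ½[√(1 + 8Fr₁²) − 1] = ½[√493.9 − 1] = 10.6.
y₂ = 10.6 × 1.24 = 13.2 ft.
V₂ = q/y₂ = 61.5/13.2 = 4.67 ft/s. E₁ = y₁ + V₁²/2g = 39.4 ft; E₂ = y₂ + V₂²/2g = 13.5 ft. ΔE = E₁ − E₂ = 25.9 ft.
P = γ·Q·ΔE/550 = 62.4 × 861 × 25.9 / 550 = 2534 hp.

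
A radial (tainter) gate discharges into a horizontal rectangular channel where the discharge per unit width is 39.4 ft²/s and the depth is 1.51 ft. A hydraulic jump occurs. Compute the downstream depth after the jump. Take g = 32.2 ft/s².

y₂ = 7.27 ft

V₁ = q/y₁ = 39.4/1.51 = 26.1 ft/s. Fr₁ = V₁/√(g·y₁) = 26.1/√(32.2×1.51) = 3.74.
Bélanger equation: y₂/y₁ = ½[√(1 + 8Fr₁²) − 1] = ½[√113.0 − 1] = 4.82.
y₂ = 4.82 × 1.51 = 7.27 ft.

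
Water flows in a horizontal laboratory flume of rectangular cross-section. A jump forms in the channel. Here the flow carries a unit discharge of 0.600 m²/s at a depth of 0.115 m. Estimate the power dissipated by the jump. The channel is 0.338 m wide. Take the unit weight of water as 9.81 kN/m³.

P = 1.44 kW

V₁ = q/y₁ = 0.600/0.115 = 5.22 m/s. Fr₁ = V₁/√(g·y₁) = 5.22/√(9.81×0.115) = 4.91.
From the momentum equation for a rectangular channel, y₂/y₁ = ½[√(1 + 8Fr₁²) − 1] = ½[√194.0 − 1] = 6.46.
y₂ = 6.46 × 0.115 = 0.743 m.
Head loss: ΔE = (y₂ − y₁)³/(4y₁y₂) = (0.743 − 0.115)³/(4×0.115×0.743) = 0.248/0.342 = 0.726 m.
Q = q·b = 0.600 × 0.338 = 0.203 m³/s. P = γ·Q·ΔE = 9.81 × 0.203 × 0.726 = 1.44 kW.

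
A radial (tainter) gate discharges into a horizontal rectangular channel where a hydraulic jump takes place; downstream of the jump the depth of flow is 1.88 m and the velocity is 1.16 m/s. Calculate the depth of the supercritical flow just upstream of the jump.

Fr₂ = V₂/√(g·y₂) = 1.16/√(9.81×1.88) = 0.270.
Applying the sequent-depth relation in reverse, y₁/y₂ = ½[√(1 + 8Fr₂²) − 1] = ½[√1.584 − 1] = 0.129.
y₁ = 0.129 × 1.88 = 0.243 m.

y₁ = 0.243 m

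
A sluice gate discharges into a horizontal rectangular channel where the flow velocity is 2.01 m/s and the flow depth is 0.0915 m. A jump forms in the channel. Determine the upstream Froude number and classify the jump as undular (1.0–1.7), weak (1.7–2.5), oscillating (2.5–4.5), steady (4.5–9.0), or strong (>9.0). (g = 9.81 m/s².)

Fr₁ = 2.12; weak jump

Fr₁ = V₁/√(g·y₁) = 2.01/√(9.81×0.0915) = 2.12.
Fr₁ = 2.12 lies in the weak range.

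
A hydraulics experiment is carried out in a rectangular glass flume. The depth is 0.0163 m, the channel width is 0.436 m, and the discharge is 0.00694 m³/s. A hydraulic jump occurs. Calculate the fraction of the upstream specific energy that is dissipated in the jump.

ΔE/E₁ = 0.165 (16.5%)

q = Q/b = 0.00694/0.436 = 0.0159 m²/s; V₁ = q/y₁ = 0.977 m/s. Fr₁ = V₁/√(g·y₁) = 2.44.
Sequent-depth ratio: y₂/y₁ = ½[√(1 + 8Fr₁²) − 1] = ½[√48.71 − 1] = 2.99.
y₂ = 2.99 × 0.0163 = 0.0487 m.
E₁ = y₁ + V₁²/2g = 0.0649 m. ΔE = (y₂ − y₁)³/(4y₁y₂) = 0.0107 m. ΔE/E₁ = 0.0107/0.0649 = 0.165.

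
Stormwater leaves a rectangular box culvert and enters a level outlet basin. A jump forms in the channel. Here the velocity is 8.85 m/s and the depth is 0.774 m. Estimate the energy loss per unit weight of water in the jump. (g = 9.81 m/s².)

ΔE = 1.38 m

Fr₁ = V₁/√(g·y₁) = 8.85/√(9.81×0.774) = 3.21.
Conjugate-depth relation: y₂/y₁ = ½[√(1 + 8Fr₁²) − 1] = ½[√83.52 − 1] = 4.07.
y₂ = 4.07 × 0.774 = 3.15 m.
q = V₁·y₁ = 8.85 × 0.774 = 6.85 m²/s. V₂ = q/y₂ = 6.85/3.15 = 2.17 m/s. E₁ = y₁ + V₁²/2g = 4.77 m; E₂ = y₂ + V₂²/2g = 3.39 m. ΔE = E₁ − E₂ = 1.38 m.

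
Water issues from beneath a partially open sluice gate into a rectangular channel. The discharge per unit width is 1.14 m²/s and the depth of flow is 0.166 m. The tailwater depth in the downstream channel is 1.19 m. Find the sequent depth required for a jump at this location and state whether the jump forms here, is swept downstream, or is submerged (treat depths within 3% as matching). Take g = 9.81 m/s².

V₁ = q/y₁ = 1.14/0.166 = 6.87 m/s. Fr₁ = V₁/√(g·y₁) = 6.87/√(9.81×0.166) = 5.38.
Bélanger equation: y₂/y₁ = ½[√(1 + 8Fr₁²) − 1] = ½[√232.7 − 1] = 7.13.
y₂ = 7.13 × 0.166 = 1.18 m.
Tailwater y_tw = 1.19 m: y_tw ≈ y₂, so the jump forms here.

y₂ = 1.18 m; the jump forms here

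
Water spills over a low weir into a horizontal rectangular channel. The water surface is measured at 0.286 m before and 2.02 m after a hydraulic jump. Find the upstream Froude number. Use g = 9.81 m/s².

For a rectangular channel the momentum equation gives q² = ½·g·y₁·y₂·(y₁ + y₂) = ½×9.81×0.286×2.02×2.31 = 6.53.
q = √6.53 = 2.56 m²/s.
V₁ = q/y₁ = 8.94 m/s; Fr₁ = V₁/√(g·y₁) = 5.34.

Fr₁ = 5.34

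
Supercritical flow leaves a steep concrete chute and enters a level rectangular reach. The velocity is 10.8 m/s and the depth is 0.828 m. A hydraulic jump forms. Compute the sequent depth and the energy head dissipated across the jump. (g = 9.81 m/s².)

Fr₁ = V₁/√(g·y₁) = 10.8/√(9.81×0.828) = 3.79.
Bélanger equation: y₂/y₁ = ½[√(1 + 8Fr₁²) − 1] = ½[√115.9 − 1] = 4.88.
y₂ = 4.88 × 0.828 = 4.04 m.
Head loss: ΔE = (y₂ − y₁)³/(4y₁y₂) = (4.04 − 0.828)³/(4×0.828×4.04) = 33.2/13.4 = 2.48 m.

y₂ = 4.04 m; ΔE = 2.48 m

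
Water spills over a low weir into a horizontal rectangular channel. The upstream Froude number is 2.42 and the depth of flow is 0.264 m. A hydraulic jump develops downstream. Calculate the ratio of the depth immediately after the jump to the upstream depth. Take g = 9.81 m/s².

Fr₁ = 2.42 (given).
Sequent-depth ratio: y₂/y₁ = ½[√(1 + 8Fr₁²) − 1] = ½[√47.85 − 1] = 2.96.

y₂/y₁ = 2.96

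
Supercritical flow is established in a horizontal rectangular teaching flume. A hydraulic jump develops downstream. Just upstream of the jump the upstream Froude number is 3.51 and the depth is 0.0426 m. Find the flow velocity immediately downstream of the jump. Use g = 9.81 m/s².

V₂ = 0.505 m/s

Fr₁ = 3.51 (given).
Bélanger equation: y₂/y₁ = ½[√(1 + 8Fr₁²) − 1] = ½[√99.56 − 1] = 4.49.
y₂ = 4.49 × 0.0426 = 0.191 m.
V₁ = Fr₁·√(g·y₁) = 3.51×√(9.81×0.0426) = 2.27 m/s; q = V₁·y₁ = 0.0967 m²/s.
V₂ = q/y₂ = 0.0967/0.191 = 0.505 m/s.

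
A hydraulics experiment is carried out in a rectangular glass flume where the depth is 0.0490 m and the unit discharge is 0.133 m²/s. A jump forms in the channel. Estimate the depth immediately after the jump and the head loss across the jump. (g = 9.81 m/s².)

y₂ = 0.248 m; ΔE = 0.162 m

V₁ = q/y₁ = 0.133/0.0490 = 2.71 m/s. Fr₁ = V₁/√(g·y₁) = 2.71/√(9.81×0.0490) = 3.91.
Conjugate-depth relation: y₂/y₁ = ½[√(1 + 8Fr₁²) − 1] = ½[√123.6 − 1] = 5.06.
y₂ = 5.06 × 0.0490 = 0.248 m.
V₂ = q/y₂ = 0.133/0.248 = 0.537 m/s. E₁ = y₁ + V₁²/2g = 0.425 m; E₂ = y₂ + V₂²/2g = 0.263 m. ΔE = E₁ − E₂ = 0.162 m.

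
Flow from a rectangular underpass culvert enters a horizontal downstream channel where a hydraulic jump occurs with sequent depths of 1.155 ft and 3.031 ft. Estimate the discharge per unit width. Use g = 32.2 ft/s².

For a rectangular channel the momentum equation gives q² = ½·g·y₁·y₂·(y₁ + y₂) = ½×32.2×1.155×3.031×4.186 = 235.9.
q = √235.9 = 15.36 ft²/s.

q = 15.36 ft²/s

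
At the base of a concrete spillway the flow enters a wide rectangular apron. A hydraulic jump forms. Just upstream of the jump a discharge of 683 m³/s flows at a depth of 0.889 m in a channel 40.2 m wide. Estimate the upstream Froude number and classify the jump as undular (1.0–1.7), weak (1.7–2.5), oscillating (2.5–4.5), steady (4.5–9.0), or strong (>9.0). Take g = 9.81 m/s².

Fr₁ = 6.47; steady jump

q = Q/b = 683/40.2 = 17.0 m²/s; V₁ = q/y₁ = 19.1 m/s. Fr₁ = V₁/√(g·y₁) = 6.47.
Fr₁ = 6.47 lies in the steady range.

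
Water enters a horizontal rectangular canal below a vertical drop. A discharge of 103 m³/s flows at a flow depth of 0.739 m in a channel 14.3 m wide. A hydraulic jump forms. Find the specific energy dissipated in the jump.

q = Q/b = 103/14.3 = 7.20 m²/s; V₁ = q/y₁ = 9.75 m/s. Fr₁ = V₁/√(g·y₁) = 3.62.
Bélanger equation: y₂/y₁ = ½[√(1 + 8Fr₁²) − 1] = ½[√105.8 − 1] = 4.64.
y₂ = 4.64 × 0.739 = 3.43 m.
Head loss: ΔE = (y₂ − y₁)³/(4y₁y₂) = (3.43 − 0.739)³/(4×0.739×3.43) = 19.5/10.1 = 1.92 m.

ΔE = 1.92 m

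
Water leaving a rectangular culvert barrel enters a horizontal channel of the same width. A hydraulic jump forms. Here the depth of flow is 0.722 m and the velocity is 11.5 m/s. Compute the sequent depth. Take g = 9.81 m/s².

Fr₁ = V₁/√(g·y₁) = 11.5/√(9.81×0.722) = 4.32.
By Bélanger, y₂/y₁ = ½[√(1 + 8Fr₁²) − 1] = ½[√150.4 − 1] = 5.63.
y₂ = 5.63 × 0.722 = 4.07 m.

y₂ = 4.07 m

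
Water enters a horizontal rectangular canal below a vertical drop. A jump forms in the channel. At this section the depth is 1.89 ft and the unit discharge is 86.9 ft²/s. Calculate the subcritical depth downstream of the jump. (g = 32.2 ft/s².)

V₁ = q/y₁ = 86.9/1.89 = 46.0 ft/s. Fr₁ = V₁/√(g·y₁) = 46.0/√(32.2×1.89) = 5.89.
From the momentum equation for a rectangular channel, y₂/y₁ = ½[√(1 + 8Fr₁²) − 1] = ½[√278.9 − 1] = 7.85.
y₂ = 7.85 × 1.89 = 14.8 ft.

y₂ = 14.8 ft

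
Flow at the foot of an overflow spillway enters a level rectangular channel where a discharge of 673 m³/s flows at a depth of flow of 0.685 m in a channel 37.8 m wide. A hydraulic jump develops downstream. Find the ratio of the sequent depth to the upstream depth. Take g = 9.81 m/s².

q = Q/b = 673/37.8 = 17.8 m²/s; V₁ = q/y₁ = 26.0 m/s. Fr₁ = V₁/√(g·y₁) = 10.0.
From the momentum equation for a rectangular channel, y₂/y₁ = ½[√(1 + 8Fr₁²) − 1] = ½[√805.3 − 1] = 13.7.

y₂/y₁ = 13.7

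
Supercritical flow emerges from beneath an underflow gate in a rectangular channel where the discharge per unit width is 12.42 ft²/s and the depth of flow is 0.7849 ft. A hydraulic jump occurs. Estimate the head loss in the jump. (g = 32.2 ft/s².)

ΔE = 1.304 ft

V₁ = q/y₁ = 12.42/0.7849 = 15.82 ft/s. Fr₁ = V₁/√(g·y₁) = 15.82/√(32.2×0.7849) = 3.148.
Sequent-depth ratio: y₂/y₁ = ½[√(1 + 8Fr₁²) − 1] = ½[√80.256 − 1] = 3.979.
y₂ = 3.979 × 0.7849 = 3.123 ft.
Head loss: ΔE = (y₂ − y₁)³/(4y₁y₂) = (3.123 − 0.7849)³/(4×0.7849×3.123) = 12.79/9.806 = 1.304 ft.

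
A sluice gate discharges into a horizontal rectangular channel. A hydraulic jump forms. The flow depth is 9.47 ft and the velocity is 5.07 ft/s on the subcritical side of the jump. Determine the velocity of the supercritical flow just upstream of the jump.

Fr₂ = V₂/√(g·y₂) = 5.07/√(32.2×9.47) = 0.290.
Since the conjugate-depth ratio holds either way, y₁/y₂ = ½[√(1 + 8Fr₂²) − 1] = ½[√1.674 − 1] = 0.147.
y₁ = 0.147 × 9.47 = 1.39 ft.
V₁ = q/y₁ = 48.0/1.39 = 34.5 ft/s.

V₁ = 34.5 ft/s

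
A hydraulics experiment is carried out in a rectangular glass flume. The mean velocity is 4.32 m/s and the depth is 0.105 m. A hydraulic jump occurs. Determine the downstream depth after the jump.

Fr₁ = V₁/√(g·y₁) = 4.32/√(9.81×0.105) = 4.26.
Bélanger equation: y₂/y₁ = ½[√(1 + 8Fr₁²) − 1] = ½[√145.9 − 1] = 5.54.
y₂ = 5.54 × 0.105 = 0.582 m.

y₂ = 0.582 m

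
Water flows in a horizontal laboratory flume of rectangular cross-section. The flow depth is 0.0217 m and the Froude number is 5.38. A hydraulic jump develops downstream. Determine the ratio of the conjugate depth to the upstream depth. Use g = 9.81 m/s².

y₂/y₁ = 7.12

Fr₁ = 5.38 (given).
Conjugate-depth relation: y₂/y₁ = ½[√(1 + 8Fr₁²) − 1] = ½[√232.6 − 1] = 7.12.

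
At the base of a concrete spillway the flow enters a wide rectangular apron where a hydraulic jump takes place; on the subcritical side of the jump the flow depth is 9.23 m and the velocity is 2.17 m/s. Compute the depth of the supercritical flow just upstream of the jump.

y₁ = 0.877 m

Fr₂ = V₂/√(g·y₂) = 2.17/√(9.81×9.23) = 0.228.
The Bélanger relation is symmetric: y₁/y₂ = ½[√(1 + 8Fr₂²) − 1] = ½[√1.416 − 1] = 0.0950.
y₁ = 0.0950 × 9.23 = 0.877 m.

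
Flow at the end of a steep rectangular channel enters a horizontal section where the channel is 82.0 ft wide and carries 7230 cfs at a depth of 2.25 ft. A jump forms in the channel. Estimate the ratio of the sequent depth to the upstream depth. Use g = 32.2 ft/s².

y₂/y₁ = 6.03

q = Q/b = 7230/82.0 = 88.2 ft²/s; V₁ = q/y₁ = 39.2 ft/s. Fr₁ = V₁/√(g·y₁) = 4.60.
By Bélanger, y₂/y₁ = ½[√(1 + 8Fr₁²) − 1] = ½[√170.6 − 1] = 6.03.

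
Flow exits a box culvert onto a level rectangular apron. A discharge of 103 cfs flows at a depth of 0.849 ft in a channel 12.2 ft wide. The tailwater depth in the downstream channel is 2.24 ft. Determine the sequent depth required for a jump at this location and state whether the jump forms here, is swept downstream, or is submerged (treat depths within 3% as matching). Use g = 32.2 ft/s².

y₂ = 1.90 ft; the jump is submerged

q = Q/b = 103/12.2 = 8.44 ft²/s; V₁ = q/y₁ = 9.94 ft/s. Fr₁ = V₁/√(g·y₁) = 1.90.
Conjugate-depth relation: y₂/y₁ = ½[√(1 + 8Fr₁²) − 1] = ½[√29.94 − 1] = 2.24.
y₂ = 2.24 × 0.849 = 1.90 ft.
Tailwater y_tw = 2.24 ft: y_tw > y₂, so the jump is submerged.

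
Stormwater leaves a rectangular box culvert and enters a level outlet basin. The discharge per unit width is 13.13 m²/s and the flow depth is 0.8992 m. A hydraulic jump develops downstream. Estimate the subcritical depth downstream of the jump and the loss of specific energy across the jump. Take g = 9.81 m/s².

V₁ = q/y₁ = 13.13/0.8992 = 14.60 m/s. Fr₁ = V₁/√(g·y₁) = 14.60/√(9.81×0.8992) = 4.916.
Sequent-depth ratio: y₂/y₁ = ½[√(1 + 8Fr₁²) − 1] = ½[√194.37 − 1] = 6.471.
y₂ = 6.471 × 0.8992 = 5.819 m.
V₂ = q/y₂ = 13.13/5.819 = 2.257 m/s. E₁ = y₁ + V₁²/2g = 11.77 m; E₂ = y₂ + V₂²/2g = 6.078 m. ΔE = E₁ − E₂ = 5.688 m.

y₂ = 5.819 m; ΔE = 5.688 m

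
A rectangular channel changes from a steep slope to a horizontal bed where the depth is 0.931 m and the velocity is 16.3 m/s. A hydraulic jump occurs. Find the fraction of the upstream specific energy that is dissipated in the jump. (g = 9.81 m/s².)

Fr₁ = V₁/√(g·y₁) = 16.3/√(9.81×0.931) = 5.39.
By Bélanger, y₂/y₁ = ½[√(1 + 8Fr₁²) − 1] = ½[√233.7 − 1] = 7.14.
y₂ = 7.14 × 0.931 = 6.65 m.
E₁ = y₁ + V₁²/2g = 14.5 m. ΔE = (y₂ − y₁)³/(4y₁y₂) = 7.56 m. ΔE/E₁ = 7.56/14.5 = 0.522.

ΔE/E₁ = 0.522 (52.2%)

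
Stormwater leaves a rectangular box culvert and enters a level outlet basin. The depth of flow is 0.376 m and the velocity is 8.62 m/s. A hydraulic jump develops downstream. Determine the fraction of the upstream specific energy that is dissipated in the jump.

ΔE/E₁ = 0.444 (44.4%)

Fr₁ = V₁/√(g·y₁) = 8.62/√(9.81×0.376) = 4.49.
Bélanger equation: y₂/y₁ = ½[√(1 + 8Fr₁²) − 1] = ½[√162.2 − 1] = 5.87.
y₂ = 5.87 × 0.376 = 2.21 m.
E₁ = y₁ + V₁²/2g = 4.16 m. ΔE = (y₂ − y₁)³/(4y₁y₂) = 1.85 m. ΔE/E₁ = 1.85/4.16 = 0.444.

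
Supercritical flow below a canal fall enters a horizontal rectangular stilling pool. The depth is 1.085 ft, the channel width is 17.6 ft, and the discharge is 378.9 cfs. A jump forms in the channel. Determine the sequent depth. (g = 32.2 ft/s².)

y₂ = 4.637 ft

q = Q/b = 378.9/17.6 = 21.53 ft²/s; V₁ = q/y₁ = 19.84 ft/s. Fr₁ = V₁/√(g·y₁) = 3.357.
Bélanger equation: y₂/y₁ = ½[√(1 + 8Fr₁²) − 1] = ½[√91.151 − 1] = 4.274.
y₂ = 4.274 × 1.085 = 4.637 ft.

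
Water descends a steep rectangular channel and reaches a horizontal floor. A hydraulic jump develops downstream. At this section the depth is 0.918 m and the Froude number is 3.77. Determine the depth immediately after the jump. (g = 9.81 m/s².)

Fr₁ = 3.77 (given).
Conjugate-depth relation: y₂/y₁ = ½[√(1 + 8Fr₁²) − 1] = ½[√114.7 − 1] = 4.85.
y₂ = 4.85 × 0.918 = 4.46 m.

y₂ = 4.46 m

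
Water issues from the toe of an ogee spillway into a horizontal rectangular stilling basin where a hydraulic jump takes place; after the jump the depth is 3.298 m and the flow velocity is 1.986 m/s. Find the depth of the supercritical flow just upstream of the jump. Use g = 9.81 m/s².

Fr₂ = V₂/√(g·y₂) = 1.986/√(9.81×3.298) = 0.3492.
The Bélanger relation is symmetric: y₁/y₂ = ½[√(1 + 8Fr₂²) − 1] = ½[√1.9753 − 1] = 0.2027.
y₁ = 0.2027 × 3.298 = 0.6686 m.

y₁ = 0.6686 m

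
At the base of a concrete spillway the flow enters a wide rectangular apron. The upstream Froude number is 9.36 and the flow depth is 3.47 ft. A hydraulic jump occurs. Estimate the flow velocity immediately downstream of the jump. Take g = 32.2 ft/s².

V₂ = 7.76 ft/s

Fr₁ = 9.36 (given).
Conjugate-depth relation: y₂/y₁ = ½[√(1 + 8Fr₁²) − 1] = ½[√701.9 − 1] = 12.7.
y₂ = 12.7 × 3.47 = 44.2 ft.
V₁ = Fr₁·√(g·y₁) = 9.36×√(32.2×3.47) = 98.9 ft/s; q = V₁·y₁ = 343 ft²/s.
V₂ = q/y₂ = 343/44.2 = 7.76 ft/s.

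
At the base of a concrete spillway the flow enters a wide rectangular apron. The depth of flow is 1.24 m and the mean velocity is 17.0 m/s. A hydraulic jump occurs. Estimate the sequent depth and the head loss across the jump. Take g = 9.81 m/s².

Fr₁ = V₁/√(g·y₁) = 17.0/√(9.81×1.24) = 4.87.
Sequent-depth ratio: y₂/y₁ = ½[√(1 + 8Fr₁²) − 1] = ½[√191.1 − 1] = 6.41.
y₂ = 6.41 × 1.24 = 7.95 m.
q = V₁·y₁ = 17.0 × 1.24 = 21.1 m²/s. V₂ = q/y₂ = 21.1/7.95 = 2.65 m/s. E₁ = y₁ + V₁²/2g = 16.0 m; E₂ = y₂ + V₂²/2g = 8.31 m. ΔE = E₁ − E₂ = 7.66 m.

y₂ = 7.95 m; ΔE = 7.66 m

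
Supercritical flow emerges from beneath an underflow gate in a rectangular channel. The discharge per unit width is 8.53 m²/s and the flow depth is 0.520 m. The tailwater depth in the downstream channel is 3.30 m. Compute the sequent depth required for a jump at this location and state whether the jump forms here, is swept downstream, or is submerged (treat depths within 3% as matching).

y₂ = 5.09 m; the jump is swept downstream

V₁ = q/y₁ = 8.53/0.520 = 16.4 m/s. Fr₁ = V₁/√(g·y₁) = 16.4/√(9.81×0.520) = 7.26.
Bélanger equation: y₂/y₁ = ½[√(1 + 8Fr₁²) − 1] = ½[√423.0 − 1] = 9.78.
y₂ = 9.78 × 0.520 = 5.09 m.
Tailwater y_tw = 3.30 m: y_tw < y₂, so the jump is swept downstream.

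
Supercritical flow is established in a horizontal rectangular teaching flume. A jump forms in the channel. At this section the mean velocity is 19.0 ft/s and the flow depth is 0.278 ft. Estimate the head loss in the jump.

Fr₁ = V₁/√(g·y₁) = 19.0/√(32.2×0.278) = 6.35.
From the momentum equation for a rectangular channel, y₂/y₁ = ½[√(1 + 8Fr₁²) − 1] = ½[√323.6 − 1] = 8.49.
y₂ = 8.49 × 0.278 = 2.36 ft.
Head loss: ΔE = (y₂ − y₁)³/(4y₁y₂) = (2.36 − 0.278)³/(4×0.278×2.36) = 9.05/2.63 = 3.44 ft.

ΔE = 3.44 ft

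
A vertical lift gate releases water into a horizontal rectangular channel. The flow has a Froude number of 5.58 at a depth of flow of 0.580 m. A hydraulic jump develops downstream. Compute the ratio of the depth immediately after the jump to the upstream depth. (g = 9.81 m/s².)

y₂/y₁ = 7.41

Fr₁ = 5.58 (given).
Bélanger equation: y₂/y₁ = ½[√(1 + 8Fr₁²) − 1] = ½[√250.1 − 1] = 7.41.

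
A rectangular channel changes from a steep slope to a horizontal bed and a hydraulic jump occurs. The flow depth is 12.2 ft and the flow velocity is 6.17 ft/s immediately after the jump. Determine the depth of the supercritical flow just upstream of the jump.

Fr₂ = V₂/√(g·y₂) = 6.17/√(32.2×12.2) = 0.311.
From the momentum equation (using Fr₂), y₁/y₂ = ½[√(1 + 8Fr₂²) − 1] = ½[√1.775 − 1] = 0.166.
y₁ = 0.166 × 12.2 = 2.03 ft.

y₁ = 2.03 ft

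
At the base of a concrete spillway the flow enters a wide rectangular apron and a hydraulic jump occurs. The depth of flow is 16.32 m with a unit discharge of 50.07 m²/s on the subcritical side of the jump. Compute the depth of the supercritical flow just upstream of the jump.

y₁ = 1.735 m

V₂ = q/y₂ = 50.07/16.32 = 3.068 m/s; Fr₂ = V₂/√(g·y₂) = 0.2425.
The Bélanger relation is symmetric: y₁/y₂ = ½[√(1 + 8Fr₂²) − 1] = ½[√1.4703 − 1] = 0.1063.
y₁ = 0.1063 × 16.32 = 1.735 m.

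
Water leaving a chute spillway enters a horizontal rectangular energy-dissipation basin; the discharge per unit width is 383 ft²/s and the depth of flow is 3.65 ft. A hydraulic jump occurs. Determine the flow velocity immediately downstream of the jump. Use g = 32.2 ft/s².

V₁ = q/y₁ = 383/3.65 = 105 ft/s. Fr₁ = V₁/√(g·y₁) = 105/√(32.2×3.65) = 9.68.
Sequent-depth ratio: y₂/y₁ = ½[√(1 + 8Fr₁²) − 1] = ½[√750.5 − 1] = 13.2.
y₂ = 13.2 × 3.65 = 48.2 ft.
V₂ = q/y₂ = 383/48.2 = 7.95 ft/s.

V₂ = 7.95 ft/s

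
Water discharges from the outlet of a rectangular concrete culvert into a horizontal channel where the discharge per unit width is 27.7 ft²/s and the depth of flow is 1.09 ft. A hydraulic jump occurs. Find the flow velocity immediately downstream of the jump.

V₁ = q/y₁ = 27.7/1.09 = 25.4 ft/s. Fr₁ = V₁/√(g·y₁) = 25.4/√(32.2×1.09) = 4.29.
From the momentum equation for a rectangular channel, y₂/y₁ = ½[√(1 + 8Fr₁²) − 1] = ½[√148.2 − 1] = 5.59.
y₂ = 5.59 × 1.09 = 6.09 ft.
V₂ = q/y₂ = 27.7/6.09 = 4.55 ft/s.

V₂ = 4.55 ft/s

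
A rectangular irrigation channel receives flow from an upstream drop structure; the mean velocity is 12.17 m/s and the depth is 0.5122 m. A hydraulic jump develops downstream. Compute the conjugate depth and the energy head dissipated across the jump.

y₂ = 3.685 m; ΔE = 4.230 m

Fr₁ = V₁/√(g·y₁) = 12.17/√(9.81×0.5122) = 5.429.
From the momentum equation for a rectangular channel, y₂/y₁ = ½[√(1 + 8Fr₁²) − 1] = ½[√236.81 − 1] = 7.194.
y₂ = 7.194 × 0.5122 = 3.685 m.
Head loss: ΔE = (y₂ − y₁)³/(4y₁y₂) = (3.685 − 0.5122)³/(4×0.5122×3.685) = 31.94/7.550 = 4.230 m.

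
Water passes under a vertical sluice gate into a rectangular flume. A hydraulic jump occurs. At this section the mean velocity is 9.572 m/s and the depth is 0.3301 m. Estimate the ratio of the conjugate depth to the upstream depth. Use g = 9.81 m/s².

y₂/y₁ = 7.039

Fr₁ = V₁/√(g·y₁) = 9.572/√(9.81×0.3301) = 5.319.
Bélanger equation: y₂/y₁ = ½[√(1 + 8Fr₁²) − 1] = ½[√227.35 − 1] = 7.039.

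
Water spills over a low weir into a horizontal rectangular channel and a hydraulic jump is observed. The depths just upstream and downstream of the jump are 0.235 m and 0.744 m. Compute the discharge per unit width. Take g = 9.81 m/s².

For a rectangular channel the momentum equation gives q² = ½·g·y₁·y₂·(y₁ + y₂) = ½×9.81×0.235×0.744×0.979 = 0.840.
q = √0.840 = 0.916 m²/s.

q = 0.916 m²/s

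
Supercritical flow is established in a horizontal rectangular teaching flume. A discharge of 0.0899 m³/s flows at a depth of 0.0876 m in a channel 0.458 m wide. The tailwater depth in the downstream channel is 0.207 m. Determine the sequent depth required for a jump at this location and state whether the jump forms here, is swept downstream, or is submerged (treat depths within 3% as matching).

y₂ = 0.259 m; the jump is swept downstream

q = Q/b = 0.0899/0.458 = 0.196 m²/s; V₁ = q/y₁ = 2.24 m/s. Fr₁ = V₁/√(g·y₁) = 2.42.
By Bélanger, y₂/y₁ = ½[√(1 + 8Fr₁²) − 1] = ½[√47.74 − 1] = 2.95.
y₂ = 2.95 × 0.0876 = 0.259 m.
Tailwater y_tw = 0.207 m: y_tw < y₂, so the jump is swept downstream.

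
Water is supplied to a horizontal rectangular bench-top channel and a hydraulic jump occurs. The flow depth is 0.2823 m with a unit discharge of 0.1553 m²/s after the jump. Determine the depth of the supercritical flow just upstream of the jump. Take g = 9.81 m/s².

V₂ = q/y₂ = 0.1553/0.2823 = 0.5501 m/s; Fr₂ = V₂/√(g·y₂) = 0.3306.
The Bélanger relation is symmetric: y₁/y₂ = ½[√(1 + 8Fr₂²) − 1] = ½[√1.8742 − 1] = 0.1845.
y₁ = 0.1845 × 0.2823 = 0.05209 m.

y₁ = 0.05209 m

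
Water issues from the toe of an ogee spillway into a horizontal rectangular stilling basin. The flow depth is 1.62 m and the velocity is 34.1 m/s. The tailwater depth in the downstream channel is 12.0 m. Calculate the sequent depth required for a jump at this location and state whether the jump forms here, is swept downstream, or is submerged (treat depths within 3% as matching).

Fr₁ = V₁/√(g·y₁) = 34.1/√(9.81×1.62) = 8.55.
By Bélanger, y₂/y₁ = ½[√(1 + 8Fr₁²) − 1] = ½[√586.3 − 1] = 11.6.
y₂ = 11.6 × 1.62 = 18.8 m.
Tailwater y_tw = 12.0 m: y_tw < y₂, so the jump is swept downstream.

y₂ = 18.8 m; the jump is swept downstream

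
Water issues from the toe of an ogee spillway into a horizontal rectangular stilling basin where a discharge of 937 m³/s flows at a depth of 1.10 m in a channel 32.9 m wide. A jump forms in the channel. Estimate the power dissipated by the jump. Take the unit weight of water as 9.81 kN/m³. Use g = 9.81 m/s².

P = 213644 kW

q = Q/b = 937/32.9 = 28.5 m²/s; V₁ = q/y₁ = 25.9 m/s. Fr₁ = V₁/√(g·y₁) = 7.88.
From the momentum equation for a rectangular channel, y₂/y₁ = ½[√(1 + 8Fr₁²) − 1] = ½[√498.0 − 1] = 10.7.
y₂ = 10.7 × 1.10 = 11.7 m.
Head loss: ΔE = (y₂ − y₁)³/(4y₁y₂) = (11.7 − 1.10)³/(4×1.10×11.7) = 1199/51.6 = 23.2 m.
P = γ·Q·ΔE = 9.81 × 937 × 23.2 = 213644 kW.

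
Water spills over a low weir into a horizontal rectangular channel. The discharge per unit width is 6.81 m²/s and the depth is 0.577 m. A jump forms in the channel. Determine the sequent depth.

V₁ = q/y₁ = 6.81/0.577 = 11.8 m/s. Fr₁ = V₁/√(g·y₁) = 11.8/√(9.81×0.577) = 4.96.
By Bélanger, y₂/y₁ = ½[√(1 + 8Fr₁²) − 1] = ½[√197.9 − 1] = 6.53.
y₂ = 6.53 × 0.577 = 3.77 m.

y₂ = 3.77 m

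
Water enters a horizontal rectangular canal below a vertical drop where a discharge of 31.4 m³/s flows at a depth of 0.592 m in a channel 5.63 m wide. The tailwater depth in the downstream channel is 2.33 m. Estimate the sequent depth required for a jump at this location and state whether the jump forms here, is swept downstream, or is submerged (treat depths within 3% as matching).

q = Q/b = 31.4/5.63 = 5.58 m²/s; V₁ = q/y₁ = 9.42 m/s. Fr₁ = V₁/√(g·y₁) = 3.91.
From the momentum equation for a rectangular channel, y₂/y₁ = ½[√(1 + 8Fr₁²) − 1] = ½[√123.3 − 1] = 5.05.
y₂ = 5.05 × 0.592 = 2.99 m.
Tailwater y_tw = 2.33 m: y_tw < y₂, so the jump is swept downstream.

y₂ = 2.99 m; the jump is swept downstream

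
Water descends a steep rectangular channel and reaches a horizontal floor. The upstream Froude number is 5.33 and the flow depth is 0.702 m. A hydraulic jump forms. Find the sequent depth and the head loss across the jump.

y₂ = 4.95 m; ΔE = 5.52 m

Fr₁ = 5.33 (given).
Conjugate-depth relation: y₂/y₁ = ½[√(1 + 8Fr₁²) − 1] = ½[√228.3 − 1] = 7.05.
y₂ = 7.05 × 0.702 = 4.95 m.
Head loss: ΔE = (y₂ − y₁)³/(4y₁y₂) = (4.95 − 0.702)³/(4×0.702×4.95) = 76.8/13.9 = 5.52 m.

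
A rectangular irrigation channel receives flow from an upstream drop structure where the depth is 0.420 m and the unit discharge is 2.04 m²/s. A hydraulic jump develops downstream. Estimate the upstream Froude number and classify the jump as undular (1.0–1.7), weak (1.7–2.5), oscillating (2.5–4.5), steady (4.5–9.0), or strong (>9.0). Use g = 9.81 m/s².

Fr₁ = 2.39; weak jump

V₁ = q/y₁ = 2.04/0.420 = 4.86 m/s. Fr₁ = V₁/√(g·y₁) = 4.86/√(9.81×0.420) = 2.39.
Fr₁ = 2.39 lies in the weak range.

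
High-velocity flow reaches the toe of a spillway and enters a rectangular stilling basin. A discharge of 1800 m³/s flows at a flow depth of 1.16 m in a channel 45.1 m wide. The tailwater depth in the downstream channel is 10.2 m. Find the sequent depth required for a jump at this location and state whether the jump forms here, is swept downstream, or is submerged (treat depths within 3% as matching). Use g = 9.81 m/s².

y₂ = 16.2 m; the jump is swept downstream

q = Q/b = 1800/45.1 = 39.9 m²/s; V₁ = q/y₁ = 34.4 m/s. Fr₁ = V₁/√(g·y₁) = 10.2.
From the momentum equation for a rectangular channel, y₂/y₁ = ½[√(1 + 8Fr₁²) − 1] = ½[√833.2 − 1] = 13.9.
y₂ = 13.9 × 1.16 = 16.2 m.
Tailwater y_tw = 10.2 m: y_tw < y₂, so the jump is swept downstream.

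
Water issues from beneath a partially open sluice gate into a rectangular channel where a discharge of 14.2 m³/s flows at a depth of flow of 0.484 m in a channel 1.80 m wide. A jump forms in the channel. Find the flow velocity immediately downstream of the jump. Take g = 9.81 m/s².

V₂ = 1.62 m/s

q = Q/b = 14.2/1.80 = 7.89 m²/s; V₁ = q/y₁ = 16.3 m/s. Fr₁ = V₁/√(g·y₁) = 7.48.
Sequent-depth ratio: y₂/y₁ = ½[√(1 + 8Fr₁²) − 1] = ½[√448.6 − 1] = 10.1.
y₂ = 10.1 × 0.484 = 4.88 m.
V₂ = q/y₂ = 7.89/4.88 = 1.62 m/s.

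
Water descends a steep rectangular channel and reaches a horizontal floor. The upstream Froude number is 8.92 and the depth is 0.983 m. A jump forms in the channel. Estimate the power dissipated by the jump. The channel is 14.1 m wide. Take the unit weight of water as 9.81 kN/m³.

Fr₁ = 8.92 (given).
From the momentum equation for a rectangular channel, y₂/y₁ = ½[√(1 + 8Fr₁²) − 1] = ½[√637.5 − 1] = 12.1.
y₂ = 12.1 × 0.983 = 11.9 m.
Head loss: ΔE = (y₂ − y₁)³/(4y₁y₂) = (11.9 − 0.983)³/(4×0.983×11.9) = 1308/46.9 = 27.9 m.
V₁ = Fr₁·√(g·y₁) = 8.92×√(9.81×0.983) = 27.7 m/s; q = V₁·y₁ = 27.2 m²/s. Q = q·b = 27.2 × 14.1 = 384 m³/s. P = γ·Q·ΔE = 9.81 × 384 × 27.9 = 105100 kW.

P = 105100 kW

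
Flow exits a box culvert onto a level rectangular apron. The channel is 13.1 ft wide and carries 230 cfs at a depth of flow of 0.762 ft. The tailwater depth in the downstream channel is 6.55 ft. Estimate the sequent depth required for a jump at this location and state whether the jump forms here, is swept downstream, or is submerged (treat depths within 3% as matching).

y₂ = 4.65 ft; the jump is submerged

q = Q/b = 230/13.1 = 17.6 ft²/s; V₁ = q/y₁ = 23.0 ft/s. Fr₁ = V₁/√(g·y₁) = 4.65.
Bélanger equation: y₂/y₁ = ½[√(1 + 8Fr₁²) − 1] = ½[√174.1 − 1] = 6.10.
y₂ = 6.10 × 0.762 = 4.65 ft.
Tailwater y_tw = 6.55 ft: y_tw > y₂, so the jump is submerged.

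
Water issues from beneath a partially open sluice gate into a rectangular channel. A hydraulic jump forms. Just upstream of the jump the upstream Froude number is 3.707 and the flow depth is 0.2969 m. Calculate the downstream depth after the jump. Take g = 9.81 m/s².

y₂ = 1.415 m

Fr₁ = 3.707 (given).
Bélanger equation: y₂/y₁ = ½[√(1 + 8Fr₁²) − 1] = ½[√110.93 − 1] = 4.766.
y₂ = 4.766 × 0.2969 = 1.415 m.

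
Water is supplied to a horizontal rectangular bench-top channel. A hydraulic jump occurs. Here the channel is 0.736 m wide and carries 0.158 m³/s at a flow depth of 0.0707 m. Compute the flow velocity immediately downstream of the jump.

q = Q/b = 0.158/0.736 = 0.215 m²/s; V₁ = q/y₁ = 3.04 m/s. Fr₁ = V₁/√(g·y₁) = 3.65.
By Bélanger, y₂/y₁ = ½[√(1 + 8Fr₁²) − 1] = ½[√107.3 − 1] = 4.68.
y₂ = 4.68 × 0.0707 = 0.331 m.
V₂ = q/y₂ = 0.215/0.331 = 0.649 m/s.

V₂ = 0.649 m/s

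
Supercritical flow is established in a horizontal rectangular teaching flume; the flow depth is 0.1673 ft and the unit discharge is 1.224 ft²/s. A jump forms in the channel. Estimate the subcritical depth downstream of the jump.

V₁ = q/y₁ = 1.224/0.1673 = 7.316 ft/s. Fr₁ = V₁/√(g·y₁) = 7.316/√(32.2×0.1673) = 3.152.
By Bélanger, y₂/y₁ = ½[√(1 + 8Fr₁²) − 1] = ½[√80.489 − 1] = 3.986.
y₂ = 3.986 × 0.1673 = 0.6668 ft.

y₂ = 0.6668 ft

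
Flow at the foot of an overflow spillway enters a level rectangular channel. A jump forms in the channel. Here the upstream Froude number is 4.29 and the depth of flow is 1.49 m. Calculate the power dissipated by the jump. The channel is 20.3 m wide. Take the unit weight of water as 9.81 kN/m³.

P = 31324 kW

Fr₁ = 4.29 (given).
From the momentum equation for a rectangular channel, y₂/y₁ = ½[√(1 + 8Fr₁²) − 1] = ½[√148.2 − 1] = 5.59.
y₂ = 5.59 × 1.49 = 8.33 m.
Head loss: ΔE = (y₂ − y₁)³/(4y₁y₂) = (8.33 − 1.49)³/(4×1.49×8.33) = 319/49.6 = 6.44 m.
V₁ = Fr₁·√(g·y₁) = 4.29×√(9.81×1.49) = 16.4 m/s; q = V₁·y₁ = 24.4 m²/s. Q = q·b = 24.4 × 20.3 = 496 m³/s. P = γ·Q·ΔE = 9.81 × 496 × 6.44 = 31324 kW.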